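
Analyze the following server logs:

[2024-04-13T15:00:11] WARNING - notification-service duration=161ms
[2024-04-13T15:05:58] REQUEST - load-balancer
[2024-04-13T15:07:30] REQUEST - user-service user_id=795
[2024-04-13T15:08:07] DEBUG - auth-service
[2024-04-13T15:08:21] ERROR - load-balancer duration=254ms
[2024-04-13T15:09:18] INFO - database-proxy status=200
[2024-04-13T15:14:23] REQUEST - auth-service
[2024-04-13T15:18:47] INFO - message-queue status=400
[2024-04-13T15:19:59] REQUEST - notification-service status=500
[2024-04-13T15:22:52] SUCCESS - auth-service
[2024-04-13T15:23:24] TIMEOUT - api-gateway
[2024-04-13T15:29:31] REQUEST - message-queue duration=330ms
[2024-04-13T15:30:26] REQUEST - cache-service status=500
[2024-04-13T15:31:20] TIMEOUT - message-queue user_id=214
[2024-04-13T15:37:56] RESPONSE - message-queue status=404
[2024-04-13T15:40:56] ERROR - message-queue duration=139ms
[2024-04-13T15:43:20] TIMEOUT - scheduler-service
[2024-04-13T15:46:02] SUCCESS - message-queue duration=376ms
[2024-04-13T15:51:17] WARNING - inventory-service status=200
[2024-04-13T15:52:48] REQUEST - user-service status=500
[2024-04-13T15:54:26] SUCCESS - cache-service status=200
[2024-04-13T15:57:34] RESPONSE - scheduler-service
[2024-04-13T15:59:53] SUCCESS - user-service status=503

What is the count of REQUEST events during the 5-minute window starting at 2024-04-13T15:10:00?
1

To count events in the time window:

1. Window boundaries: 2024-04-13T15:10:00 to 2024-04-13T15:15:00
2. Filter for REQUEST events within this window
3. Count matching events: 1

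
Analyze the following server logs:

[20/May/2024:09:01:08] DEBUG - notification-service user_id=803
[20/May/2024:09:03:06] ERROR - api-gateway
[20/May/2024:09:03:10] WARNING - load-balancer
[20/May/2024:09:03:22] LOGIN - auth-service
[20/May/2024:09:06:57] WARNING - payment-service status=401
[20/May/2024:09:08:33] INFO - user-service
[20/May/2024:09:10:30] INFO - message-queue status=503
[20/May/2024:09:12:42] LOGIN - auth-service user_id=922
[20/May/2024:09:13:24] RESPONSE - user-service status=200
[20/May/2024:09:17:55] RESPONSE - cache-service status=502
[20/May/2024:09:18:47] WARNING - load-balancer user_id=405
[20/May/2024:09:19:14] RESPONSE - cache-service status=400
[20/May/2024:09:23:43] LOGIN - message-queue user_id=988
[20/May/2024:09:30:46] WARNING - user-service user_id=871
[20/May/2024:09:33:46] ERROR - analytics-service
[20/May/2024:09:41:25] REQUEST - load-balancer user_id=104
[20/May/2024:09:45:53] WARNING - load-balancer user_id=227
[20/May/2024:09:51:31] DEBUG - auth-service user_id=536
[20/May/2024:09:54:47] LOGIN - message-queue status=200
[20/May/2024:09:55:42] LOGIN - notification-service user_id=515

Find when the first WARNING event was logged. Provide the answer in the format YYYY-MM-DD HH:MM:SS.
2024-05-20 09:03:10

To find the first event:

1. Filter for all WARNING events
2. Sort by timestamp
3. Select the first one
4. Timestamp: 2024-05-20 09:03:10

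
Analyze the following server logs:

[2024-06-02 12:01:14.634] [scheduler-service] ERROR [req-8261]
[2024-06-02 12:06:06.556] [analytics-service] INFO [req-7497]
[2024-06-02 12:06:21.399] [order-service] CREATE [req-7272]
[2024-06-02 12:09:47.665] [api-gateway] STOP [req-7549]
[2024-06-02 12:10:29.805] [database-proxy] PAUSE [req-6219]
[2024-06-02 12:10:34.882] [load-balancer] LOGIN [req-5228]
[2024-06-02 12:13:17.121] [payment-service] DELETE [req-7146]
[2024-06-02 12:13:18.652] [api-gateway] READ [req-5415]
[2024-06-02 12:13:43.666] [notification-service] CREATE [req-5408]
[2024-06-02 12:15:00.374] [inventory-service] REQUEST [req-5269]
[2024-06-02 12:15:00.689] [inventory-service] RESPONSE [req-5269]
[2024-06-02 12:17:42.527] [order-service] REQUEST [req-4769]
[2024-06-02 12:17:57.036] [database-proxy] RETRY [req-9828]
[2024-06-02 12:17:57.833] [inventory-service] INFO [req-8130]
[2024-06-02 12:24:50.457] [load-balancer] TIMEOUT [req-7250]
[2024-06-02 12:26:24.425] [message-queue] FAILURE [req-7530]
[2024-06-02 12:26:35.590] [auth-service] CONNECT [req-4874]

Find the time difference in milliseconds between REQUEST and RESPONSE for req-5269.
315

To calculate latency:

1. Find REQUEST with id req-5269: 2024-06-02 12:15:00.374
2. Find RESPONSE with id req-5269: 2024-06-02 12:15:00.689
3. Latency: 2024-06-02 12:15:00.689 - 2024-06-02 12:15:00.374 = 315ms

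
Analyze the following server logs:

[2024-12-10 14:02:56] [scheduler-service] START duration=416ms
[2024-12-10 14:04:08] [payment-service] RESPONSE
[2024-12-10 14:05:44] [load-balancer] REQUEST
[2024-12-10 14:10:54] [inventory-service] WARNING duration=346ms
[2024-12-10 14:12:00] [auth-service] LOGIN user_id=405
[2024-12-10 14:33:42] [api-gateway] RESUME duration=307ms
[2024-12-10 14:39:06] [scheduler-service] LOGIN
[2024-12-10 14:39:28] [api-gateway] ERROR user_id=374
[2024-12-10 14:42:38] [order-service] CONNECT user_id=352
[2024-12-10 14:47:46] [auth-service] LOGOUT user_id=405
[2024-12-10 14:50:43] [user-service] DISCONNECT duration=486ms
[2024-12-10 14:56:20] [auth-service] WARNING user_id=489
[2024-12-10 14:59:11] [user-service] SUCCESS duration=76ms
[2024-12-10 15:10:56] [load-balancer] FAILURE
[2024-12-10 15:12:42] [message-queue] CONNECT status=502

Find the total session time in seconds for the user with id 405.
2146

To calculate session duration:

1. Find LOGIN event for user_id=405: 2024-12-10 14:12:00
2. Find LOGOUT event for user_id=405: 2024-12-10 14:47:46
3. Session duration: 2024-12-10 14:47:46 - 2024-12-10 14:12:00 = 2146 seconds (35 minutes)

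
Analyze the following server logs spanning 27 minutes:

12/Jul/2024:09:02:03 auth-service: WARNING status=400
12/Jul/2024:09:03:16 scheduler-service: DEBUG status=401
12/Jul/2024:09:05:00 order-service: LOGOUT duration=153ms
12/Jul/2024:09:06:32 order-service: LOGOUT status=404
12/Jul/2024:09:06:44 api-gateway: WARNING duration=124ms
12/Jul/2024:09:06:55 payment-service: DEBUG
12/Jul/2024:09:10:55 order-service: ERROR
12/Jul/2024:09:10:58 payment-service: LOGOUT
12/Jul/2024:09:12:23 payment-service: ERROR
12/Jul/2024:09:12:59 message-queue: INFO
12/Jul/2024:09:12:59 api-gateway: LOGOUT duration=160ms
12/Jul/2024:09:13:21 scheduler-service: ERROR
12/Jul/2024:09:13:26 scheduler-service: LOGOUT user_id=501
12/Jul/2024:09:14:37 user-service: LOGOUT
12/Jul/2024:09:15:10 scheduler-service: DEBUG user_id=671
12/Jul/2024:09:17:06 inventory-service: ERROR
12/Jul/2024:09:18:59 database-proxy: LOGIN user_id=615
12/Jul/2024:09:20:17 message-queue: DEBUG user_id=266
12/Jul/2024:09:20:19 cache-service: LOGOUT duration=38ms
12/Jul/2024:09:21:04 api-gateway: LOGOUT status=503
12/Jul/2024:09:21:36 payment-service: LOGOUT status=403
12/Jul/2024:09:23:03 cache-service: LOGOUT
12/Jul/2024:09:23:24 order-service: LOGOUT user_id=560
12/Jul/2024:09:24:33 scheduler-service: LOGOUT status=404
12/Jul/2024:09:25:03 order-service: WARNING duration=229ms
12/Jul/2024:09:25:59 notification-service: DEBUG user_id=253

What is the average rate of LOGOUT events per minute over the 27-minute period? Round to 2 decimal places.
0.44

To calculate the rate:

1. Count total LOGOUT events: 12
2. Total time period: 27 minutes
3. Rate = 12 / 27 = 0.44 events per minute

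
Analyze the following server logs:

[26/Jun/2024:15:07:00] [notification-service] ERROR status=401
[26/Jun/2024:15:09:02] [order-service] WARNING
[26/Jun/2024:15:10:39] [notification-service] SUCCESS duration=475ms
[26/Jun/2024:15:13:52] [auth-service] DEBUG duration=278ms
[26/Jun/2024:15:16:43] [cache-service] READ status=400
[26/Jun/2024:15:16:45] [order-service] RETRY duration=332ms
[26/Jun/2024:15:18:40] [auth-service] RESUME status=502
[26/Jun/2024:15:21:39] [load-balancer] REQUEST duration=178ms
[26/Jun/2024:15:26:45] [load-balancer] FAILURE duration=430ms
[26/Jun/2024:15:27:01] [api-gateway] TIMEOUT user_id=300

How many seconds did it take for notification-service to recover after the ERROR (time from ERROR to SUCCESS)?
219

To calculate recovery time:

1. Find ERROR event for notification-service: 26/Jun/2024:15:07:00
2. Find next SUCCESS event for notification-service: 26/Jun/2024:15:10:39
3. Recovery time: 26/Jun/2024:15:10:39 - 26/Jun/2024:15:07:00 = 219 seconds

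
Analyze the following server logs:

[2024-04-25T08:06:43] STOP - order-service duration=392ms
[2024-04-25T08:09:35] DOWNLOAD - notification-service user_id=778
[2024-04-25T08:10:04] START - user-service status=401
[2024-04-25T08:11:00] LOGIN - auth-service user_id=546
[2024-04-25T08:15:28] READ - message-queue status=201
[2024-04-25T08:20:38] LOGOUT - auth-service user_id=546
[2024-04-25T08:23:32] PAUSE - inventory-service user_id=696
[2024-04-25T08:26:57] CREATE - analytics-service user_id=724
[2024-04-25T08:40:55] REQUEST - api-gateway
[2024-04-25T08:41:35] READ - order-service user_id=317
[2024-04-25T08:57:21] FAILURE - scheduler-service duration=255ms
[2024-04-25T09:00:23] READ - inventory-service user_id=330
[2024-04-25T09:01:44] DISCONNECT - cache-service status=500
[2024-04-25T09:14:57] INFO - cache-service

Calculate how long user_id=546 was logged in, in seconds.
578

To calculate session duration:

1. Find LOGIN event for user_id=546: 2024-04-25T08:11:00
2. Find LOGOUT event for user_id=546: 2024-04-25T08:20:38
3. Session duration: 2024-04-25T08:20:38 - 2024-04-25T08:11:00 = 578 seconds (9 minutes)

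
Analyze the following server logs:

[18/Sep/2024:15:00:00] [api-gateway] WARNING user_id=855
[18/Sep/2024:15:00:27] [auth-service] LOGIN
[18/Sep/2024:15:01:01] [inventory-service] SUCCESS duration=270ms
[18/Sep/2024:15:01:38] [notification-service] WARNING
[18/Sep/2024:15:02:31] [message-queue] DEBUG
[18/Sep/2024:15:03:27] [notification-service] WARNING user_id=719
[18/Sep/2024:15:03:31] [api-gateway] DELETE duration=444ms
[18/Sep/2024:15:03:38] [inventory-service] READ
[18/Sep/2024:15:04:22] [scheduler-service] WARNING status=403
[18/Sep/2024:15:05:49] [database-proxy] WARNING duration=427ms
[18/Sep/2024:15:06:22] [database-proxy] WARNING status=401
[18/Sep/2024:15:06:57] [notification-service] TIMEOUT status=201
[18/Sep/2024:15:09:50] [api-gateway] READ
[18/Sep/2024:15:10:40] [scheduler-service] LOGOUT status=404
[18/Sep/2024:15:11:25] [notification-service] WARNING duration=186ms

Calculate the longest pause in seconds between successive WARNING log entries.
303

To find the longest gap:

1. Extract all WARNING events in chronological order
2. Calculate time differences between consecutive events
3. Find the maximum difference
4. Longest gap: 303 seconds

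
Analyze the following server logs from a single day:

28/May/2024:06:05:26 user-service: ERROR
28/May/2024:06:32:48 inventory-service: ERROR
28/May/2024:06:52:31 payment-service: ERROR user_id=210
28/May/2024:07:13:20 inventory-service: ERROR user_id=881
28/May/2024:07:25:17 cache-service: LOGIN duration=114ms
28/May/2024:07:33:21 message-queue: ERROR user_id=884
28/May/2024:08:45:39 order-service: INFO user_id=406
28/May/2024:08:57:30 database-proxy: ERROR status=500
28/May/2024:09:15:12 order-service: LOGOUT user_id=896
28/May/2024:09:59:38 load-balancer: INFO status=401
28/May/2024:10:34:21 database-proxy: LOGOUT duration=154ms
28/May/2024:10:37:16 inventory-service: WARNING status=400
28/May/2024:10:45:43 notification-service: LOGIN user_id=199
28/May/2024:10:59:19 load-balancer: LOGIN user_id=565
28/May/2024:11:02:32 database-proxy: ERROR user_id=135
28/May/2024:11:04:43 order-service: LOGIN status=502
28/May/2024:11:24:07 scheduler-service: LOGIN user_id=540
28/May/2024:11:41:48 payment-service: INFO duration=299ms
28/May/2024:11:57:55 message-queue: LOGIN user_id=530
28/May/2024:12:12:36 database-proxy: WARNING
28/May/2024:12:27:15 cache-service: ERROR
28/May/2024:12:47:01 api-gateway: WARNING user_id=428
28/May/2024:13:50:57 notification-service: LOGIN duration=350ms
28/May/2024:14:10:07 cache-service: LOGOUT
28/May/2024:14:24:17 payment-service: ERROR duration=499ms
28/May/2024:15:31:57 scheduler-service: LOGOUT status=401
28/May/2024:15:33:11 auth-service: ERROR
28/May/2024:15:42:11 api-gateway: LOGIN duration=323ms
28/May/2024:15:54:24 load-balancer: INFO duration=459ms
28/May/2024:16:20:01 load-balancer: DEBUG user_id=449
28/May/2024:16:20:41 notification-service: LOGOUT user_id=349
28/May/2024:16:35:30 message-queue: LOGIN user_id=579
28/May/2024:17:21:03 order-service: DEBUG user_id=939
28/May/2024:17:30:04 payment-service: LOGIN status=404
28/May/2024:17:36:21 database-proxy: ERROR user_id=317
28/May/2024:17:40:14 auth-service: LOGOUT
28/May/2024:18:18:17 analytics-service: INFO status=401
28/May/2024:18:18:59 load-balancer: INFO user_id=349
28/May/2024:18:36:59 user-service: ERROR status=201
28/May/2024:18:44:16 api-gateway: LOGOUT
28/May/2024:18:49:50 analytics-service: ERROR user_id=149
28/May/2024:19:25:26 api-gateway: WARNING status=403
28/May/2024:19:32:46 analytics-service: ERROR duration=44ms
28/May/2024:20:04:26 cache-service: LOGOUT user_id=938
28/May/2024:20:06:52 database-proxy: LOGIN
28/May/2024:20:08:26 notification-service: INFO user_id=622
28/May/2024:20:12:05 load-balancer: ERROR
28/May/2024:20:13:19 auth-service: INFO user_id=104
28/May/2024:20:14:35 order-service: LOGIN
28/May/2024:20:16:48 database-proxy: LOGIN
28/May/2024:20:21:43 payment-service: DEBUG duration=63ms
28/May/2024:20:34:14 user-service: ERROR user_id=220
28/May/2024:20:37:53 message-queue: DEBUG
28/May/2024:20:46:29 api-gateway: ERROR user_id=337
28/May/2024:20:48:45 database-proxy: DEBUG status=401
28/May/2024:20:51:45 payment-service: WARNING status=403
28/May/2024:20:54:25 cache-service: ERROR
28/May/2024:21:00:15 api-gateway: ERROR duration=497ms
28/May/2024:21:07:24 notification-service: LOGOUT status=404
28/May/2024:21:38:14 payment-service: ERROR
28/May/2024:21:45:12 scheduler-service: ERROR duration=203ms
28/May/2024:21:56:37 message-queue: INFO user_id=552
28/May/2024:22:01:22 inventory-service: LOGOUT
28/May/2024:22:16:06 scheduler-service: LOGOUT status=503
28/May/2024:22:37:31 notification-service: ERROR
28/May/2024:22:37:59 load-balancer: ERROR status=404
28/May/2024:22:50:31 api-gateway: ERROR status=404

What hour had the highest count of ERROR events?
20

To find the peak hour:

1. Group all ERROR events by hour
2. Count events in each hour
3. Find hour with maximum count
4. Peak hour: 20 (with 4 events)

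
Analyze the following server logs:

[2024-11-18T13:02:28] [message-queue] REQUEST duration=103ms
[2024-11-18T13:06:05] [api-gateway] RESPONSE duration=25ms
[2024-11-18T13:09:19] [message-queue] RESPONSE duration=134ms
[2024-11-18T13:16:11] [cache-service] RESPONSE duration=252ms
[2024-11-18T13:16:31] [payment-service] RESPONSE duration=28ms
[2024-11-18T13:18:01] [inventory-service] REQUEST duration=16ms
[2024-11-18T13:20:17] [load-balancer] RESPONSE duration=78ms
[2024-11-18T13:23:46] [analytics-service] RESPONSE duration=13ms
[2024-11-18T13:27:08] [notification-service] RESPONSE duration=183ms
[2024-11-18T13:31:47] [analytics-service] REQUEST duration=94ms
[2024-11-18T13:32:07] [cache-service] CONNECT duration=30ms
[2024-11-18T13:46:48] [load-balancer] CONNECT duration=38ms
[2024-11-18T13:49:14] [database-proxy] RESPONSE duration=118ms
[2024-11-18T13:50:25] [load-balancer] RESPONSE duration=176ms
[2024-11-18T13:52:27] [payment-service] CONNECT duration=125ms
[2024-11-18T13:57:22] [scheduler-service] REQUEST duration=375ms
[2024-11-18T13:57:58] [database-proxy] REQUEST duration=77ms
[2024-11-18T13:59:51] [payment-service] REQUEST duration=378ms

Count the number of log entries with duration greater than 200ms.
3

To count timeouts:

1. Threshold: 200ms
2. Extract duration from each log entry
3. Count entries where duration > 200
4. Timeout count: 3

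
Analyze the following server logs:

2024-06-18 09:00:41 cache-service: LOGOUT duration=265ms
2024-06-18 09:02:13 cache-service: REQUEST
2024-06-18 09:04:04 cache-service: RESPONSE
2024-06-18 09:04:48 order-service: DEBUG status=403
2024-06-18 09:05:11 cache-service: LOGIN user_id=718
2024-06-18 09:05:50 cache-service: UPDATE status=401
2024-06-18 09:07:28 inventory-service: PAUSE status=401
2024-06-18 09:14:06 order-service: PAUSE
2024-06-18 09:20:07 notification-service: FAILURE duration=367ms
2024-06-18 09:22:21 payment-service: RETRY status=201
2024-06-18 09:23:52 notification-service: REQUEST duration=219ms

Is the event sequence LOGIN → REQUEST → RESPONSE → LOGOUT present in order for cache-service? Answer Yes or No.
No

To verify sequence order:

1. Find all events in sequence LOGIN → REQUEST → RESPONSE → LOGOUT for cache-service
2. Extract their timestamps
3. Check if timestamps are in ascending order
4. Result: No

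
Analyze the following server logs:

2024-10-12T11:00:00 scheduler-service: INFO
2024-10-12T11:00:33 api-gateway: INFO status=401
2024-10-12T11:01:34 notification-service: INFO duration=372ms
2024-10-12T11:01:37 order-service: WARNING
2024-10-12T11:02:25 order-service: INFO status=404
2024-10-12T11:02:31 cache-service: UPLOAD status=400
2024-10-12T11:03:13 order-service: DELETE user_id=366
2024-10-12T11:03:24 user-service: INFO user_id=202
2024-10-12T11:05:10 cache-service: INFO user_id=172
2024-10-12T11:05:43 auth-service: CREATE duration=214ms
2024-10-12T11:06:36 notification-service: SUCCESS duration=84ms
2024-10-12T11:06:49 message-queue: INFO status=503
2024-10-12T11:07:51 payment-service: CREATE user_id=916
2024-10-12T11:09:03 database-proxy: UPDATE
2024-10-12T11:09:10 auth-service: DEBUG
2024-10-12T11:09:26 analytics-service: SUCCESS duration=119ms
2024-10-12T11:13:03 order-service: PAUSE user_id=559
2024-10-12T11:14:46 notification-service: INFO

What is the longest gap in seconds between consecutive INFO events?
477

To find the longest gap:

1. Extract all INFO events in chronological order
2. Calculate time differences between consecutive events
3. Find the maximum difference
4. Longest gap: 477 seconds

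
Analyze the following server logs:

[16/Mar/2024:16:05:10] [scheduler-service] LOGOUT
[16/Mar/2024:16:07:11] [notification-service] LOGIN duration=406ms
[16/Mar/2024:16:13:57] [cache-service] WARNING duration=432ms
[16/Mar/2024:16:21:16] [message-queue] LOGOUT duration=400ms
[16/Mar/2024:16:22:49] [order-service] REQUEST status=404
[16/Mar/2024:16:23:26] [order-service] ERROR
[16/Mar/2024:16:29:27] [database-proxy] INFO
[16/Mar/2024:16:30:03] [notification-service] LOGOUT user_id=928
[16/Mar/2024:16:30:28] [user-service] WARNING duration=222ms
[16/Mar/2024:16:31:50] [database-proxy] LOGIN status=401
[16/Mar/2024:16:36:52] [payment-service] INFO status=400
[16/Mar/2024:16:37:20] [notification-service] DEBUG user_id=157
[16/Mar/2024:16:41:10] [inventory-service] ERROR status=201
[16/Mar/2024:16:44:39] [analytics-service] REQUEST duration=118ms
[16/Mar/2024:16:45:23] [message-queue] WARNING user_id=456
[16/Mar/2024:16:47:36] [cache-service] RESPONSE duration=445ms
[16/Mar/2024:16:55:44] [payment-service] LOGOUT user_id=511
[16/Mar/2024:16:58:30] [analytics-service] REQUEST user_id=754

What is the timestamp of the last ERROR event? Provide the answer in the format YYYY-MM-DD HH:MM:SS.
2024-03-16 16:41:10

To find the last event:

1. Filter for all ERROR events
2. Sort by timestamp
3. Select the last one
4. Timestamp: 2024-03-16 16:41:10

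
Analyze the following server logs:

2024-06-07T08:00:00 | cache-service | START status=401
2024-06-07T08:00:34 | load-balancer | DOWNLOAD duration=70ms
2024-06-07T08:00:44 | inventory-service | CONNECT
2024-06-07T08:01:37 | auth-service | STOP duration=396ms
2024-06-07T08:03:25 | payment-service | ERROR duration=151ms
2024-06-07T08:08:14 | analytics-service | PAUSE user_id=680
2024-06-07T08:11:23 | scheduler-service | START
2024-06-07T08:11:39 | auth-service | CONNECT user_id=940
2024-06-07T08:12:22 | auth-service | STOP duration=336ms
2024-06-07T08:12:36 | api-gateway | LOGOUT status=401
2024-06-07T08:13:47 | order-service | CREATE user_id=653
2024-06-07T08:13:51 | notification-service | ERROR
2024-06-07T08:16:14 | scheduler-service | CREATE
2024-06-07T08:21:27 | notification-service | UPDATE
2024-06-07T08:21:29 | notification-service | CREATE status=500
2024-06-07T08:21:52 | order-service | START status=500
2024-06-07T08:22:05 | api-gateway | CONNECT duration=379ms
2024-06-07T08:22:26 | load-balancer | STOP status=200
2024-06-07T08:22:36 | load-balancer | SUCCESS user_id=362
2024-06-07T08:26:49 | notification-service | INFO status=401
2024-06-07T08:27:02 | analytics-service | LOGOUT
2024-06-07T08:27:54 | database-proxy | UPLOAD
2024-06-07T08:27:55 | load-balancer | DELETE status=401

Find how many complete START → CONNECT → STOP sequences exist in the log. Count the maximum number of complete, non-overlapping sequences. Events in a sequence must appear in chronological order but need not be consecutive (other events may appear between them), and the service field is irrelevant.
3

To count sequences:

1. Look for pattern: START → CONNECT → STOP
2. Greedily scan the log in chronological order, matching each sequence element in turn (ignoring service)
3. Each time the full pattern completes, increment the count and restart matching from the next event
4. Complete non-overlapping sequences found: 3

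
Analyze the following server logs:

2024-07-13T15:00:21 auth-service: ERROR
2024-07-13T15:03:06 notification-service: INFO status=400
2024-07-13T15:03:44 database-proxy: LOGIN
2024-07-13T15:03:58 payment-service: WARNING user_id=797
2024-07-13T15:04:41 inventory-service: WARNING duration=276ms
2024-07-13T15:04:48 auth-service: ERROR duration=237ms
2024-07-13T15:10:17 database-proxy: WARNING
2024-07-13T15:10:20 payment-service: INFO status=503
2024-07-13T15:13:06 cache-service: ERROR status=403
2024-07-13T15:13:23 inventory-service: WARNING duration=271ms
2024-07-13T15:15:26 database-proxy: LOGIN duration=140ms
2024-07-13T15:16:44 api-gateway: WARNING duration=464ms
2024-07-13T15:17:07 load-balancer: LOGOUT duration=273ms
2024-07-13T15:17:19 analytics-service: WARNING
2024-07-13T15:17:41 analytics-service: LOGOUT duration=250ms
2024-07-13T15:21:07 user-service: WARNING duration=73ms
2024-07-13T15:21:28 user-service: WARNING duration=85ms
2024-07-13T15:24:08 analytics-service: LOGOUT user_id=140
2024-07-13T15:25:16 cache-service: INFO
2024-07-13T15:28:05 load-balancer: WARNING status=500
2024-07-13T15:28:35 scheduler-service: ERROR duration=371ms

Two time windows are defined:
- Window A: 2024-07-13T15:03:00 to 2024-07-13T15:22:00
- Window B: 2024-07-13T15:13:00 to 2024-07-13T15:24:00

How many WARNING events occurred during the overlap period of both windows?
5

To find overlap events:

1. Window A: 2024-07-13T15:03:00 to 2024-07-13T15:22:00
2. Window B: 2024-07-13T15:13:00 to 2024-07-13T15:24:00
3. Overlap period: 2024-07-13T15:13:00 to 2024-07-13T15:22:00
4. Count WARNING events in overlap: 5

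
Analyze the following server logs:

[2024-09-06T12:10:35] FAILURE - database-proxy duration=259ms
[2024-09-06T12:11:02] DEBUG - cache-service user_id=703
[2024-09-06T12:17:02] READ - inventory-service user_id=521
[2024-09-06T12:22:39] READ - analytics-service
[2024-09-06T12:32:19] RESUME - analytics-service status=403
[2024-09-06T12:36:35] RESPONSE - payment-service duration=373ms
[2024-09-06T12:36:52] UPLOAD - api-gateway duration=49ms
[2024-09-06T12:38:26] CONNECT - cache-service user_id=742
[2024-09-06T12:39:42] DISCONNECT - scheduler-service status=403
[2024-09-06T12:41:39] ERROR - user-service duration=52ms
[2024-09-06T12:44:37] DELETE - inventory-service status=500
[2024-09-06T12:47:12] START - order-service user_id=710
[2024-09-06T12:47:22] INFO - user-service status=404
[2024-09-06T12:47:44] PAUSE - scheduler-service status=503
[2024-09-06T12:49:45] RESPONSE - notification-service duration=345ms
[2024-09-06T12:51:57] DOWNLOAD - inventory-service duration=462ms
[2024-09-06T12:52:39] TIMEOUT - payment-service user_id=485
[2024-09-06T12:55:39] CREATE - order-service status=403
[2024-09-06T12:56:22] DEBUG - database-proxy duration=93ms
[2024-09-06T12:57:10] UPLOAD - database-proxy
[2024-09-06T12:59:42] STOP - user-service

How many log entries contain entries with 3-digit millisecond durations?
4

To find matching entries:

1. Pattern to match: entries with 3-digit millisecond durations
2. Scan each log entry for the pattern
3. Count matches: 4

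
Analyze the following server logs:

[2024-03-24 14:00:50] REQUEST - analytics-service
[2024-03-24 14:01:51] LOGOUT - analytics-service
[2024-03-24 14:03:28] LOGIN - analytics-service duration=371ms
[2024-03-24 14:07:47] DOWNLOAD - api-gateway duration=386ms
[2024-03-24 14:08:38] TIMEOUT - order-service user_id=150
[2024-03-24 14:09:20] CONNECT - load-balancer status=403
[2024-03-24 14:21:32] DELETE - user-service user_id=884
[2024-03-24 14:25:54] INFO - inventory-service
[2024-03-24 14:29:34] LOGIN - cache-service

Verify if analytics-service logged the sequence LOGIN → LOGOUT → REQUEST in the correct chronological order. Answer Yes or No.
No

To verify sequence order:

1. Find all events in sequence LOGIN → LOGOUT → REQUEST for analytics-service
2. Extract their timestamps
3. Check if timestamps are in ascending order
4. Result: No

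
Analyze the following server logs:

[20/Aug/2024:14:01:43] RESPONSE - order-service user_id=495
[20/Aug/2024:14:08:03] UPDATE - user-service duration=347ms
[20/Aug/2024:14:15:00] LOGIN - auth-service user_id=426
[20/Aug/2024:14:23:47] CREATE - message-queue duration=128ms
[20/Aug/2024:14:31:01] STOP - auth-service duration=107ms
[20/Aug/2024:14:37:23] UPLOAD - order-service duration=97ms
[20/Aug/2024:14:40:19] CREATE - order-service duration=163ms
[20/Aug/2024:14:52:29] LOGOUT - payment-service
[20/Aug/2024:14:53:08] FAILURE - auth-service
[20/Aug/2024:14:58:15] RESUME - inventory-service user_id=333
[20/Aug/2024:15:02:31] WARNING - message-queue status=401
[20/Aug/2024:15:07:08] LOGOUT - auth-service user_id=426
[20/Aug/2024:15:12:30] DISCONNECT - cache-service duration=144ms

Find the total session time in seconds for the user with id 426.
3128

To calculate session duration:

1. Find LOGIN event for user_id=426: 20/Aug/2024:14:15:00
2. Find LOGOUT event for user_id=426: 20/Aug/2024:15:07:08
3. Session duration: 20/Aug/2024:15:07:08 - 20/Aug/2024:14:15:00 = 3128 seconds (52 minutes)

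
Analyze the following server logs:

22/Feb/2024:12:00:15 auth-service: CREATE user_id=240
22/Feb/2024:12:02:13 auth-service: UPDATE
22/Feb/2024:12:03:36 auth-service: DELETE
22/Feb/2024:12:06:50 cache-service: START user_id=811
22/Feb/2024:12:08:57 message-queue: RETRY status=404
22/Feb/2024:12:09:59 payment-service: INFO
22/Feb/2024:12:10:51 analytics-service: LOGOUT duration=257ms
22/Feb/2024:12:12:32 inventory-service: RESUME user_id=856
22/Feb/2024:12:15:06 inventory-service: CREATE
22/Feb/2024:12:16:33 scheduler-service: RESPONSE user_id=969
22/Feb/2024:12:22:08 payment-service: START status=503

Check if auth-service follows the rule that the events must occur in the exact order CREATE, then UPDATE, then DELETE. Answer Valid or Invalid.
Valid

To validate ordering:

1. Required order: CREATE → UPDATE → DELETE
2. Rule: the events must occur in the exact order CREATE, then UPDATE, then DELETE
3. Check actual order of events for auth-service
4. Result: Valid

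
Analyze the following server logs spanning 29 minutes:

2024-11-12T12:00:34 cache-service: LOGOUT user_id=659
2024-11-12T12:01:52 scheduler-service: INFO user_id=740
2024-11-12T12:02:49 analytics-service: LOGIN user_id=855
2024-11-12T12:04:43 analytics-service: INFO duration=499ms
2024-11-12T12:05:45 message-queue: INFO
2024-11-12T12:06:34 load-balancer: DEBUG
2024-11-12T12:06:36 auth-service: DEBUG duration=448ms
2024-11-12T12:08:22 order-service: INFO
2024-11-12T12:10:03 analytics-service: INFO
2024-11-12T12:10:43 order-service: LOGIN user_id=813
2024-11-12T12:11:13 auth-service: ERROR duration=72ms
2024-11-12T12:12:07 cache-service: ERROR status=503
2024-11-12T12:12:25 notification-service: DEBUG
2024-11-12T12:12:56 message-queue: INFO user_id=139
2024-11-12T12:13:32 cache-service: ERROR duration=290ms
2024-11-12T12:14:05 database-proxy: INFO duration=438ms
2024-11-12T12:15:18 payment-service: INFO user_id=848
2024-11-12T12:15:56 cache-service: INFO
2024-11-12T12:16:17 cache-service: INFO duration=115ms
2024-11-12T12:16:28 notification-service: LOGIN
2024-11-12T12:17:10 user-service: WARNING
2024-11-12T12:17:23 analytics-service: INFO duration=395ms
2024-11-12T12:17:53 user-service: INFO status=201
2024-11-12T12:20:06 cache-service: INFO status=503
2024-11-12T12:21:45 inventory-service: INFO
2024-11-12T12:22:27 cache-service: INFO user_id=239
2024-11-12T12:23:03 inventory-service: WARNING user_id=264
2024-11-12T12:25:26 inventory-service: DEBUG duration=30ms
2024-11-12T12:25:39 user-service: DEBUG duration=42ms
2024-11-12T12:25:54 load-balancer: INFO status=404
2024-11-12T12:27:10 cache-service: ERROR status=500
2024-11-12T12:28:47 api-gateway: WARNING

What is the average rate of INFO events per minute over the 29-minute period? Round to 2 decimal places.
0.55

To calculate the rate:

1. Count total INFO events: 16
2. Total time period: 29 minutes
3. Rate = 16 / 29 = 0.55 events per minute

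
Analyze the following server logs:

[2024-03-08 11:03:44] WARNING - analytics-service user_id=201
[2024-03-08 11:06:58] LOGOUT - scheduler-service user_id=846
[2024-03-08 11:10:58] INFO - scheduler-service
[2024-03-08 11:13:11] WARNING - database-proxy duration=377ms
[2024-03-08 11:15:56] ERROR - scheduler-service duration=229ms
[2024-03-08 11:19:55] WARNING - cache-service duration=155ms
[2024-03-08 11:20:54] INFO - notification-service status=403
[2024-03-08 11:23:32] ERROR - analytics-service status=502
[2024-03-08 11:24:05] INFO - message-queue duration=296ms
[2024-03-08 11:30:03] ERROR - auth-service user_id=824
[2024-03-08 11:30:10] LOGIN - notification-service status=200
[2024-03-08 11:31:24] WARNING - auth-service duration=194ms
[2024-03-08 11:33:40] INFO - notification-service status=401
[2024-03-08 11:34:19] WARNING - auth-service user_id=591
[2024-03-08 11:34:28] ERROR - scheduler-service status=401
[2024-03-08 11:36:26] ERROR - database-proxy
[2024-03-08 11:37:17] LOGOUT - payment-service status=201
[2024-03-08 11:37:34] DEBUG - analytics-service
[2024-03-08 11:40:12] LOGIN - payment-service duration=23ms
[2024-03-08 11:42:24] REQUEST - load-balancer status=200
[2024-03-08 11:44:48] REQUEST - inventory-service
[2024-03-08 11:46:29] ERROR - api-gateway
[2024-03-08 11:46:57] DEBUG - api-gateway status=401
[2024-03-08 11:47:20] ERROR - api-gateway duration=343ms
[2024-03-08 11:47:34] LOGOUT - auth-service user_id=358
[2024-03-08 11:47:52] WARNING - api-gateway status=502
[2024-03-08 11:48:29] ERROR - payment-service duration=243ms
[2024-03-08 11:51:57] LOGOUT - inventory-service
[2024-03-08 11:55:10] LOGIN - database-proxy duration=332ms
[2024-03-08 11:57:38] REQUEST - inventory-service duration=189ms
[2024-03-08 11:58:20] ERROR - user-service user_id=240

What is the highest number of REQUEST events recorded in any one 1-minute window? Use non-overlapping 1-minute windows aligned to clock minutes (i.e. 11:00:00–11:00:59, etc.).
1

To find the burst window:

1. Divide the log period into non-overlapping 1-minute windows starting at 11:00
2. Count REQUEST events in each window
3. Find the window with maximum count
4. Maximum events in a window: 1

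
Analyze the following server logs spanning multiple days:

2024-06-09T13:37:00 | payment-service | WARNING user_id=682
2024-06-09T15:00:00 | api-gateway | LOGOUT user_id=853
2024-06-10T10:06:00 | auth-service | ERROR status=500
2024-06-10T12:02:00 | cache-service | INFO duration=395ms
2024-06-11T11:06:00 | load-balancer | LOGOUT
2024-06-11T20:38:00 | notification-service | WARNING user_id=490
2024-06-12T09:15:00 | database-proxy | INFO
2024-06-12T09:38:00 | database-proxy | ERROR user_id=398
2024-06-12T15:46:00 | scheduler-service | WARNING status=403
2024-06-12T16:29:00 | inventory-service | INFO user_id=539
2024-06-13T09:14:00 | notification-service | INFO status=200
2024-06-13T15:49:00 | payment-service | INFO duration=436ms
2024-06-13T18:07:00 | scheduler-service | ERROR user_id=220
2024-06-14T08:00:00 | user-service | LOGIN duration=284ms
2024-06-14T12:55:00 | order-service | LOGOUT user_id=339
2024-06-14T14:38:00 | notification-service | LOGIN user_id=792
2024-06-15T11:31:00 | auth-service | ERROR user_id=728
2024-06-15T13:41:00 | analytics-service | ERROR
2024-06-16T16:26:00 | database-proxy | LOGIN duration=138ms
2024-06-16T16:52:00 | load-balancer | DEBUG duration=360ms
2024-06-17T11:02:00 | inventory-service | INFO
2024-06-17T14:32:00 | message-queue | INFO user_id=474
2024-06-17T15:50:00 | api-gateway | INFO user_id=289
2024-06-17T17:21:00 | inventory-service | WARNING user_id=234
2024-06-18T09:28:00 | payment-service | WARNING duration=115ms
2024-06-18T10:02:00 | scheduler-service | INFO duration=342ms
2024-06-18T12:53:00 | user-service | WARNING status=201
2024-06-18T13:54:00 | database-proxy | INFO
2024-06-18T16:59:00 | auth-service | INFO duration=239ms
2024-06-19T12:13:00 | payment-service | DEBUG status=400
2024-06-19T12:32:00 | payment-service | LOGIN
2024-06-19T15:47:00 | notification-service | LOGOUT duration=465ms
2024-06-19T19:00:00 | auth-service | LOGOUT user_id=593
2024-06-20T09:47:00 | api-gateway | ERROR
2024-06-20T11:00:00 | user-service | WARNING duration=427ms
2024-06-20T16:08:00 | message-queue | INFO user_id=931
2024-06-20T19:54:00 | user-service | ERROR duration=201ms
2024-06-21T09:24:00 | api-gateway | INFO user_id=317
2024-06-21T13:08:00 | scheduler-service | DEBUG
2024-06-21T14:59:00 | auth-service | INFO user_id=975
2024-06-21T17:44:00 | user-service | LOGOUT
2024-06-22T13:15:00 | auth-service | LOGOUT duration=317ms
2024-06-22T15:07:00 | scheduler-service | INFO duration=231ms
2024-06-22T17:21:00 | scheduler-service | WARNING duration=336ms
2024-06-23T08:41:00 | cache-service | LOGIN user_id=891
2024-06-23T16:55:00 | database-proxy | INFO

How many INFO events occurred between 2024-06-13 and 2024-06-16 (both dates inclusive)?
2

To filter by date range:

1. Date range: 2024-06-13 through 2024-06-16, both dates inclusive
2. Filter for INFO events whose date falls in this range
3. Count matching events: 2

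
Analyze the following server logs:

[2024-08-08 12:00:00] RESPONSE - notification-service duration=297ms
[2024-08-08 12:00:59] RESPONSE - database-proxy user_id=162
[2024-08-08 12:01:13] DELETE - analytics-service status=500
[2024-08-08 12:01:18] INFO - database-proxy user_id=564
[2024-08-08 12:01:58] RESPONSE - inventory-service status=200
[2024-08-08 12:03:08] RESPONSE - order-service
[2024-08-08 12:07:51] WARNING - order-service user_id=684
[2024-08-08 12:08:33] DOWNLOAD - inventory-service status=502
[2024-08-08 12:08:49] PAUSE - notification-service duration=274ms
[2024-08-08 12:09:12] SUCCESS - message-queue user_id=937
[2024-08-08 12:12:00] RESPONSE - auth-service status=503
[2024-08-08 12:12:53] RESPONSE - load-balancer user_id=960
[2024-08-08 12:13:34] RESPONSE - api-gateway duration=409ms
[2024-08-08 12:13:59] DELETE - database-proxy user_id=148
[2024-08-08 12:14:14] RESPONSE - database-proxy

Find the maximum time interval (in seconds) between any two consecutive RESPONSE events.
532

To find the longest gap:

1. Extract all RESPONSE events in chronological order
2. Calculate time differences between consecutive events
3. Find the maximum difference
4. Longest gap: 532 seconds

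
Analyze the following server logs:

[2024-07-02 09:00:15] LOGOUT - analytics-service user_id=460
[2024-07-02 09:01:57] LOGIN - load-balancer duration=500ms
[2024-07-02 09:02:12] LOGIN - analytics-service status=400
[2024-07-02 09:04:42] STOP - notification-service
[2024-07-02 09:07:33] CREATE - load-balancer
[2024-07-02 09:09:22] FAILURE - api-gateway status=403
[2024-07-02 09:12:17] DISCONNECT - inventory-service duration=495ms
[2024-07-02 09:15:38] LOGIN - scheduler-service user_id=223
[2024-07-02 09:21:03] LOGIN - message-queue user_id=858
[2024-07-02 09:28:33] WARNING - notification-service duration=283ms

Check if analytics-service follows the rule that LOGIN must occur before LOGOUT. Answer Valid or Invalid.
Invalid

To validate ordering:

1. Required order: LOGIN → LOGOUT
2. Rule: LOGIN must occur before LOGOUT
3. Check actual order of events for analytics-service
4. Result: Invalid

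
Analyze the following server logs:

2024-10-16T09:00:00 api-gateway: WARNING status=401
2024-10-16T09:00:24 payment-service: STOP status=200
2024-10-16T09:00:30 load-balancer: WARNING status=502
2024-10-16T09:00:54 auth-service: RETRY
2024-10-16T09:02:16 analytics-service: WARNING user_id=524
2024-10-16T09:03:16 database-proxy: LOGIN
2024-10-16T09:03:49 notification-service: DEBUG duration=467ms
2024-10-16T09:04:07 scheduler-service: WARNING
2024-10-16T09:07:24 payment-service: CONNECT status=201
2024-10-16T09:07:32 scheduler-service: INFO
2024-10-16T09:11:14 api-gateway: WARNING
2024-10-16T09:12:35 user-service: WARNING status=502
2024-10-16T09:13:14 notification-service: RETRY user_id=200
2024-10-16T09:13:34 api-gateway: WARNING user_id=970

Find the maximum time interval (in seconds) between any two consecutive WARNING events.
427

To find the longest gap:

1. Extract all WARNING events in chronological order
2. Calculate time differences between consecutive events
3. Find the maximum difference
4. Longest gap: 427 seconds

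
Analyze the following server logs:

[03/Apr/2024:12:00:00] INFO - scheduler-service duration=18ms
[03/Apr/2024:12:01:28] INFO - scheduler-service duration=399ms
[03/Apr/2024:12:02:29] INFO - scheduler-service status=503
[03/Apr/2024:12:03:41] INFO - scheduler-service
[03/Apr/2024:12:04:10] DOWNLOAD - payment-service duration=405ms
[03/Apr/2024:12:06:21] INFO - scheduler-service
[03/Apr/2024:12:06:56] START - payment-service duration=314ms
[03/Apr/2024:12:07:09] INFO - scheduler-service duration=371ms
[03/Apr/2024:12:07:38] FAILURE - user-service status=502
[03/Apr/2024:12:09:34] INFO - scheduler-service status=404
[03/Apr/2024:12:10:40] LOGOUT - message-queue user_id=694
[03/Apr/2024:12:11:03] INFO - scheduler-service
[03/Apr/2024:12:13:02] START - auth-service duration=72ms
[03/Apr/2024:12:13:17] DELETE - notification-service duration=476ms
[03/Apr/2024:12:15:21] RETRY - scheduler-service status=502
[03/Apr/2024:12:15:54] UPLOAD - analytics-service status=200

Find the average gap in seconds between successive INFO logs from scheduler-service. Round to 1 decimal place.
94.7

To calculate average interval:

1. Find all INFO events for scheduler-service in order
2. Calculate time gaps between consecutive events
3. Compute mean of gaps: 663 / 7 = 94.7 seconds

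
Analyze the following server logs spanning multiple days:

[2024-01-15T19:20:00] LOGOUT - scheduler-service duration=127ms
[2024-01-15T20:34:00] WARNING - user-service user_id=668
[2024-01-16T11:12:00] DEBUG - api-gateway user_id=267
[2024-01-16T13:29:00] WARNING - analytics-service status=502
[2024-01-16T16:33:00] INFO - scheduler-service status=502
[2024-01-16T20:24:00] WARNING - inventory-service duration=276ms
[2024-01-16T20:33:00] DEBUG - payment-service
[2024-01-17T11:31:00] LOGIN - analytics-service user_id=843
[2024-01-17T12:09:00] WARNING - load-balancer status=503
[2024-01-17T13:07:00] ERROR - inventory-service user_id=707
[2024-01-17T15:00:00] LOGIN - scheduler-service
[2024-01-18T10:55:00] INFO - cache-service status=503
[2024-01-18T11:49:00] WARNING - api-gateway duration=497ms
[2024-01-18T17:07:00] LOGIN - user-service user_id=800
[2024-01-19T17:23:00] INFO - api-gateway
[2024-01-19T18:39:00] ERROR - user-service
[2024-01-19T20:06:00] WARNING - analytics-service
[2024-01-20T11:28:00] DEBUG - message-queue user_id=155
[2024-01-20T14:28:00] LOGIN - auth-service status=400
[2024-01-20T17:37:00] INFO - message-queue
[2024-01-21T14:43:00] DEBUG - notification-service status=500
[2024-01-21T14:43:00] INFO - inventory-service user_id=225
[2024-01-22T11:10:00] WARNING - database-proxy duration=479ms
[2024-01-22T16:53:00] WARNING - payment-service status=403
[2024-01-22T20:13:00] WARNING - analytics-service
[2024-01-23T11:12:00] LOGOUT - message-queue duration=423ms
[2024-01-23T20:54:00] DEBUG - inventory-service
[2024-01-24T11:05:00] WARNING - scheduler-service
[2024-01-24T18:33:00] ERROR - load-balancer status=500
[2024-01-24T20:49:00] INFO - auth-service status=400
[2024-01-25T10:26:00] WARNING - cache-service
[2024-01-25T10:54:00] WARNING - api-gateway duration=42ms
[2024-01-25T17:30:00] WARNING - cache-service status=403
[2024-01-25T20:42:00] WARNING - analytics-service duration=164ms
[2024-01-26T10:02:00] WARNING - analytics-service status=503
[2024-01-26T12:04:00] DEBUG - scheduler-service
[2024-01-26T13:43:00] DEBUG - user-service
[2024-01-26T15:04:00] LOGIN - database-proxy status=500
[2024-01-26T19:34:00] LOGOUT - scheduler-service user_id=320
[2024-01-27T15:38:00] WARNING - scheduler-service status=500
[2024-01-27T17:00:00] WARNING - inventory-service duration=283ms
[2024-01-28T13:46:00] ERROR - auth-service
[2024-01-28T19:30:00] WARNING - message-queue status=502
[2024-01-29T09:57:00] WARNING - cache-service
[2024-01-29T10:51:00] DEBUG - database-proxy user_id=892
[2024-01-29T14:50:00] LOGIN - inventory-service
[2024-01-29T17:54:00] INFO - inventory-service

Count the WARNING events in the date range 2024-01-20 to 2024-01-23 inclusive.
3

To filter by date range:

1. Date range: 2024-01-20 through 2024-01-23, both dates inclusive
2. Filter for WARNING events whose date falls in this range
3. Count matching events: 3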